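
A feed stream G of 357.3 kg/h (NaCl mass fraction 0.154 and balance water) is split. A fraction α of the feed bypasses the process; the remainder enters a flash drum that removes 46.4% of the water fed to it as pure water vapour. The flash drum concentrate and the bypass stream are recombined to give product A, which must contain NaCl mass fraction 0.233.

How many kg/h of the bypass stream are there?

48.69 kg/h

All 357.3×0.154 = 55.024 kg/h of NaCl reaches A, so A = 55.024/0.233 = 236.16 kg/h and vapour = 121.14 kg/h.
The evaporator receives (1−α)·357.3 of feed at 0.846 water and removes 0.464 of that water:
0.464×0.846×(1−α)×357.3 = 121.14
(1−α) = 121.14/140.26 = 0.8637;  α = 0.1363.
Bypass flow = 0.1363×357.3 = 48.686 kg/h.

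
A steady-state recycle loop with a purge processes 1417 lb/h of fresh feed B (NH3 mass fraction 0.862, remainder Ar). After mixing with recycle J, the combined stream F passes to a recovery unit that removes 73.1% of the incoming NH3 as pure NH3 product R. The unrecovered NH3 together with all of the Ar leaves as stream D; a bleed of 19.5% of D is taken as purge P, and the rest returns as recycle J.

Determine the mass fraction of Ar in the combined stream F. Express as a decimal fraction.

0.391

Ar enters only via B and leaves only via the purge: 1417×0.138 = 0.195×(Ar in D), and the recovery unit passes all Ar, so Ar in F = Ar in D = 1002.8 lb/h.
NH3 in F: m_A = 1417×0.862 + (1−0.195)·(1−0.731)·m_A, so m_A = 1221.5/0.7835 = 1559.1 lb/h.
F = 1559.1 + 1002.8 = 2561.9 lb/h.
Ar fraction in F = 1002.8/2561.9 = 0.391.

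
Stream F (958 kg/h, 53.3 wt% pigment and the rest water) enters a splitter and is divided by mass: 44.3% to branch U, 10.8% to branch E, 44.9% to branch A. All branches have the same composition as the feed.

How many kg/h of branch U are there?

424.4 kg/h

Branch U flow = 0.443×958 = 424.39 kg/h.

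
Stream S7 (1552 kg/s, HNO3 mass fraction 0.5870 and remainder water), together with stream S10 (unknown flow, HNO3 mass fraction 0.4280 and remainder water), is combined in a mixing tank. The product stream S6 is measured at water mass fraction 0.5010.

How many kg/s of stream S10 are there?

1924 kg/s

Let S10 be the unknown flow. Total out = 1552 + S10.
water balance: 640.98 + 0.572·S10 = 0.501·(1552 + S10)
(0.572 − 0.501)·S10 = 0.501×1552 − 640.98 = 136.58
S10 = 136.58 / 0.071 = 1923.6 kg/s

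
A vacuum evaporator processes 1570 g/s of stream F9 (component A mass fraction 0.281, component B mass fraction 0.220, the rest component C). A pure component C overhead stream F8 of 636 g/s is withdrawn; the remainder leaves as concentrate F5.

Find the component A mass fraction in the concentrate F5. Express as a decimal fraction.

component A is not removed: 1570×0.281 = 441.17 g/s of component A enters F5.
Concentrate = 1570 − 636 = 934 g/s.
Mass fraction = 441.17/934 = 0.472.

0.472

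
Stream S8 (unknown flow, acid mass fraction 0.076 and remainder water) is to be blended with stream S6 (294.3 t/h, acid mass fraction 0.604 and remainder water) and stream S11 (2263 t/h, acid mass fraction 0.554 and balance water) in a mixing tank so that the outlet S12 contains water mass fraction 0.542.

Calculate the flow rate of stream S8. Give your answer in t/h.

Let S8 be the unknown flow. Total out = 2557.3 + S8.
water balance: 1125.8 + 0.924·S8 = 0.542·(2557.3 + S8)
(0.924 − 0.542)·S8 = 0.542×2557.3 − 1125.8 = 260.22
S8 = 260.22 / 0.382 = 681.19 t/h

681.2 t/h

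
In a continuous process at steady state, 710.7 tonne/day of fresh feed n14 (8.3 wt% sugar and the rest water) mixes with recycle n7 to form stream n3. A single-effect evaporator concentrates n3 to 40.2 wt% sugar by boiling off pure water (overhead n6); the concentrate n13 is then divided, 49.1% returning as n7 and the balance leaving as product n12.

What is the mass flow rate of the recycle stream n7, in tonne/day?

Overall sugar balance (none leaves overhead): sugar in fresh feed = sugar in product, i.e. 710.7×0.083 = (1−0.491)·n13·0.402.
n13 = 58.988/(0.402×0.509) = 288.28 tonne/day.
Recycle n7 = 0.491×288.28 = 141.55 tonne/day.

141.5 tonne/day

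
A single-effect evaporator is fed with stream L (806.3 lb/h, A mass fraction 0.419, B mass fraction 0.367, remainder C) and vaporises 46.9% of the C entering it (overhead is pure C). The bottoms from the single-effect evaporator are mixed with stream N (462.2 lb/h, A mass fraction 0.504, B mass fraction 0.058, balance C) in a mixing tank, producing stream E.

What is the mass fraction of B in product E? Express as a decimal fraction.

0.272

Vapour removed = 0.469×0.214×806.3 = 80.925 lb/h; concentrate = 725.37 lb/h.
B reaching the mixer = 295.91 (from concentrate) + 462.2×0.058 = 322.72 lb/h.
Product flow = 725.37 + 462.2 = 1187.6 lb/h; B fraction = 0.272.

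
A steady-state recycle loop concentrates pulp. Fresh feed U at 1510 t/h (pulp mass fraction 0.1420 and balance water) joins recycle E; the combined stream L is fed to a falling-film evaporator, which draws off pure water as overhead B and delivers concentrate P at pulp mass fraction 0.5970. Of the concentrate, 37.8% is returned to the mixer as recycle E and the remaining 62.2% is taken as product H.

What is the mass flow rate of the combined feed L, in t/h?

1728 t/h

Overall pulp balance (none leaves overhead): pulp in fresh feed = pulp in product, i.e. 1510×0.142 = (1−0.378)·P·0.597.
P = 214.42/(0.597×0.622) = 577.43 t/h.
Recycle E = 0.378×577.43 = 218.27 t/h.
Combined feed L = 1510 + 218.27 = 1728.3 t/h.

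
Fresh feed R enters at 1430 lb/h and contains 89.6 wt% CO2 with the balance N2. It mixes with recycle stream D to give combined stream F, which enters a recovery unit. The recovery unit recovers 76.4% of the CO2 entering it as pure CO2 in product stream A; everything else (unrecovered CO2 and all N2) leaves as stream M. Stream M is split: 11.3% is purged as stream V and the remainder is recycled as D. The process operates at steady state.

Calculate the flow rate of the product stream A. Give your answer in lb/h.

1238 lb/h

CO2 in F: m_A = 1430×0.896 + (1−0.113)·(1−0.764)·m_A, so m_A = 1281.3/0.7907 = 1620.5 lb/h.
Product A = 0.764×1620.5 = 1238.1 lb/h.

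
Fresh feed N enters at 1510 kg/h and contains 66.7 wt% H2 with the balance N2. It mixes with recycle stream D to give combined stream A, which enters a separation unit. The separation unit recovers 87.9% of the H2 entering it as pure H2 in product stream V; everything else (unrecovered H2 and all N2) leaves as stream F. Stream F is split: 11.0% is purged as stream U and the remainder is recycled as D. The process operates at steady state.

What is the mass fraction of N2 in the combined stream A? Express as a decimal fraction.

N2 enters only via N and leaves only via the purge: 1510×0.333 = 0.110×(N2 in F), and the separation unit passes all N2, so N2 in A = N2 in F = 4571.2 kg/h.
H2 in A: m_A = 1510×0.667 + (1−0.110)·(1−0.879)·m_A, so m_A = 1007.2/0.8923 = 1128.7 kg/h.
A = 1128.7 + 4571.2 = 5699.9 kg/h.
N2 fraction in A = 4571.2/5699.9 = 0.8020.

0.8020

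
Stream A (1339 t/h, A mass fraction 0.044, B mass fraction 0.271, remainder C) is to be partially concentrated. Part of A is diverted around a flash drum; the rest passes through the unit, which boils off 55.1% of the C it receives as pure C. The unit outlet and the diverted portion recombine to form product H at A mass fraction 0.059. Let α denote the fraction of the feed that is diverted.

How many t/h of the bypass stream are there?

All 1339×0.044 = 58.916 t/h of A reaches H, so H = 58.916/0.059 = 998.58 t/h and vapour = 340.42 t/h.
The evaporator receives (1−α)·1339 of feed at 0.685 C and removes 0.551 of that C:
0.551×0.685×(1−α)×1339 = 340.42
(1−α) = 340.42/505.39 = 0.6736;  α = 0.3264.
Bypass flow = 0.3264×1339 = 437.06 t/h.

437.1 t/h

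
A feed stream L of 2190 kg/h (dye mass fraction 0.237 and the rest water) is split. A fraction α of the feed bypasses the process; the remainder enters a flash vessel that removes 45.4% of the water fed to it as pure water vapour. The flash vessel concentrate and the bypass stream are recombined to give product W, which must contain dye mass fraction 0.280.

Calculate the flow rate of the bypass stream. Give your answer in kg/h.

All 2190×0.237 = 519.03 kg/h of dye reaches W, so W = 519.03/0.280 = 1853.7 kg/h and vapour = 336.32 kg/h.
The evaporator receives (1−α)·2190 of feed at 0.763 water and removes 0.454 of that water:
0.454×0.763×(1−α)×2190 = 336.32
(1−α) = 336.32/758.62 = 0.4433;  α = 0.5567.
Bypass flow = 0.5567×2190 = 1219.1 kg/h.

1219 kg/h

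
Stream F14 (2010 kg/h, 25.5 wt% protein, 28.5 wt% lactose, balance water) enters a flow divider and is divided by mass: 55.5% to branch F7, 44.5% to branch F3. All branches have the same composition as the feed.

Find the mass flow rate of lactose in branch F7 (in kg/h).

Branch F7 total = 0.555×2010 = 1115.6 kg/h.
lactose in F7 = 0.285×1115.6 = 317.93 kg/h.

317.9 kg/h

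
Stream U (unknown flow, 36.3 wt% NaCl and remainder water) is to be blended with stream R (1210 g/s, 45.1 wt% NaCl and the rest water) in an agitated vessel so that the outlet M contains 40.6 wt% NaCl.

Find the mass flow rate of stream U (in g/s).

Let U be the unknown flow. Total out = 1210 + U.
NaCl balance: 545.71 + 0.363·U = 0.406·(1210 + U)
(0.363 − 0.406)·U = 0.406×1210 − 545.71 = -54.45
U = -54.45 / -0.043 = 1266.3 g/s

1266 g/s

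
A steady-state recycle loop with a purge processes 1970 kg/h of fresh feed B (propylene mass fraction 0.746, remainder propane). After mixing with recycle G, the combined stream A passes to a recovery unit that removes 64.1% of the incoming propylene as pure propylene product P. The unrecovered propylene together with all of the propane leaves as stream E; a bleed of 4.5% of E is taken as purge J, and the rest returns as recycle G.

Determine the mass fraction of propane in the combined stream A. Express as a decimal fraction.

propane enters only via B and leaves only via the purge: 1970×0.254 = 0.045×(propane in E), and the recovery unit passes all propane, so propane in A = propane in E = 11120 kg/h.
propylene in A: m_A = 1970×0.746 + (1−0.045)·(1−0.641)·m_A, so m_A = 1469.6/0.6572 = 2236.3 kg/h.
A = 2236.3 + 11120 = 13356 kg/h.
propane fraction in A = 11120/13356 = 0.833.

0.833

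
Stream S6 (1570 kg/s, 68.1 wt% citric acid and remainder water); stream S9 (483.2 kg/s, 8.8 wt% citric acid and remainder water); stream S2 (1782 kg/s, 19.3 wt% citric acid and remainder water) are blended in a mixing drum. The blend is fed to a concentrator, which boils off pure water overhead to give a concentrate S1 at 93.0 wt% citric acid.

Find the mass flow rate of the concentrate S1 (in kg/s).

citric acid entering = 1570×0.681 + 483.2×0.088 + 1782×0.193 = 1455.6 kg/s.
All citric acid reports to S1, so S1 = 1455.6/0.930 = 1565.2 kg/s.

1565 kg/s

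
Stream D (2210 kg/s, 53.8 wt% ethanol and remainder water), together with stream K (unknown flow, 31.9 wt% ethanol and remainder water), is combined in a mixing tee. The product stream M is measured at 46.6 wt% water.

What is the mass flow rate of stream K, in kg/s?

41.12 kg/s

Let K be the unknown flow. Total out = 2210 + K.
water balance: 1021 + 0.681·K = 0.466·(2210 + K)
(0.681 − 0.466)·K = 0.466×2210 − 1021 = 8.84
K = 8.84 / 0.215 = 41.116 kg/s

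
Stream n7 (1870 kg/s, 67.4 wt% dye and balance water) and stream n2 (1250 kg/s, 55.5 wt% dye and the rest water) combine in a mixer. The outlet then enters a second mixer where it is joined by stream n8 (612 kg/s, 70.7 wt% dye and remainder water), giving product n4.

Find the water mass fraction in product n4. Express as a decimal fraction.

Overall, product flow = 3732 kg/s.
water in = 1870×0.326 + 1250×0.445 + 612×0.293 = 1345.2 kg/s.
water fraction in n4 = 0.360.

0.360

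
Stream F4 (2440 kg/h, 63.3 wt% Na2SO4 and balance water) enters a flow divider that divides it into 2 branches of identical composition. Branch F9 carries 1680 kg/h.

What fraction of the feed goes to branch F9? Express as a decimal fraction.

0.689

Fraction to F9 = 1680/2440 = 0.6885.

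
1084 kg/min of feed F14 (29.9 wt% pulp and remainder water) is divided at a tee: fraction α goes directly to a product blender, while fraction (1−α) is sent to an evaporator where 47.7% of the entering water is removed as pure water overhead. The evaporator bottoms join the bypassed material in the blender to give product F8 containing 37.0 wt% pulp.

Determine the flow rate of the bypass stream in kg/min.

All 1084×0.299 = 324.12 kg/min of pulp reaches F8, so F8 = 324.12/0.370 = 875.99 kg/min and vapour = 208.01 kg/min.
The evaporator receives (1−α)·1084 of feed at 0.701 water and removes 0.477 of that water:
0.477×0.701×(1−α)×1084 = 208.01
(1−α) = 208.01/362.46 = 0.5739;  α = 0.4261.
Bypass flow = 0.4261×1084 = 461.92 kg/min.

461.9 kg/min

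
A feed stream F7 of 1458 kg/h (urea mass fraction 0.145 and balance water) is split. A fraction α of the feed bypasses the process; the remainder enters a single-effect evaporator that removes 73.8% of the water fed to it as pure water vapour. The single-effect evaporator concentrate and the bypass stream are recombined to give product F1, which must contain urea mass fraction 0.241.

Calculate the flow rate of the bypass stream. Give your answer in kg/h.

537.6 kg/h

All 1458×0.145 = 211.41 kg/h of urea reaches F1, so F1 = 211.41/0.241 = 877.22 kg/h and vapour = 580.78 kg/h.
The evaporator receives (1−α)·1458 of feed at 0.855 water and removes 0.738 of that water:
0.738×0.855×(1−α)×1458 = 580.78
(1−α) = 580.78/919.98 = 0.6313;  α = 0.3687.
Bypass flow = 0.3687×1458 = 537.57 kg/h.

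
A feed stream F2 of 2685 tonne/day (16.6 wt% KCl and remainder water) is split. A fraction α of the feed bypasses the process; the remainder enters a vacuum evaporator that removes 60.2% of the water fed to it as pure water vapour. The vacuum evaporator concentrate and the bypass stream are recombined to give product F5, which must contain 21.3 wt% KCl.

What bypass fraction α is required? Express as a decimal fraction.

0.561

All 2685×0.166 = 445.71 tonne/day of KCl reaches F5, so F5 = 445.71/0.213 = 2092.5 tonne/day and vapour = 592.46 tonne/day.
The evaporator receives (1−α)·2685 of feed at 0.834 water and removes 0.602 of that water:
0.602×0.834×(1−α)×2685 = 592.46
(1−α) = 592.46/1348.1 = 0.4395;  α = 0.5605.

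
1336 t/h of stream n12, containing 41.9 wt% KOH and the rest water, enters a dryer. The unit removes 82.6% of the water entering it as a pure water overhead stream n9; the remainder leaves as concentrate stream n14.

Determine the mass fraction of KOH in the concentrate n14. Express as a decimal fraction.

KOH is not removed: 1336×0.419 = 559.78 t/h of KOH enters n14.
water entering = 1336×0.581 = 776.22 t/h; overhead removed = 0.826×776.22 = 641.15 t/h.
Concentrate = 1336 − 641.15 = 694.85 t/h.
Mass fraction = 559.78/694.85 = 0.8056.

0.8056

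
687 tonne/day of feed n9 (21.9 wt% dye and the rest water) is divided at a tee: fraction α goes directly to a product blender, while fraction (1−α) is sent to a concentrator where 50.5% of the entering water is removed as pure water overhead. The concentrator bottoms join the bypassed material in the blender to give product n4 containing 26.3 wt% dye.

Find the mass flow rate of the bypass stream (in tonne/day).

395.6 tonne/day

All 687×0.219 = 150.45 tonne/day of dye reaches n4, so n4 = 150.45/0.263 = 572.06 tonne/day and vapour = 114.94 tonne/day.
The evaporator receives (1−α)·687 of feed at 0.781 water and removes 0.505 of that water:
0.505×0.781×(1−α)×687 = 114.94
(1−α) = 114.94/270.96 = 0.4242;  α = 0.5758.
Bypass flow = 0.5758×687 = 395.59 tonne/day.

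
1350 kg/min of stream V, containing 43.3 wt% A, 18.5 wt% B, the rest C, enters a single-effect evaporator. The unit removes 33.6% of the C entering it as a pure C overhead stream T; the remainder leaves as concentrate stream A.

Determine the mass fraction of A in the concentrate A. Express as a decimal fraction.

0.497

A is not removed: 1350×0.433 = 584.55 kg/min of A enters A.
C entering = 1350×0.382 = 515.7 kg/min; overhead removed = 0.336×515.7 = 173.28 kg/min.
Concentrate = 1350 − 173.28 = 1176.7 kg/min.
Mass fraction = 584.55/1176.7 = 0.497.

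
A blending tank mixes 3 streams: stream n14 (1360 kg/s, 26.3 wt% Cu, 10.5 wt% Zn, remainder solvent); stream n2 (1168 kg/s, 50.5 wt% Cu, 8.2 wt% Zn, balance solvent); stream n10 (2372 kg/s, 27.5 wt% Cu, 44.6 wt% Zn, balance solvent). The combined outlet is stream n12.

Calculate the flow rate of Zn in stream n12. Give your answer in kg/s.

1296 kg/s

Zn out = Zn in = 1360×0.105 + 1168×0.082 + 2372×0.446 = 1296.5 kg/s.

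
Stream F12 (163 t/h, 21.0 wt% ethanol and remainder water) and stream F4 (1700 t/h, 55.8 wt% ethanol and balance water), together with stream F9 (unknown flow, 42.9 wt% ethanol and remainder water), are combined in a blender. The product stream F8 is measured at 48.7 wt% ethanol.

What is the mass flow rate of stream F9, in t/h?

1303 t/h

Let F9 be the unknown flow. Total out = 1863 + F9.
ethanol balance: 982.83 + 0.429·F9 = 0.487·(1863 + F9)
(0.429 − 0.487)·F9 = 0.487×1863 − 982.83 = -75.549
F9 = -75.549 / -0.058 = 1302.6 t/h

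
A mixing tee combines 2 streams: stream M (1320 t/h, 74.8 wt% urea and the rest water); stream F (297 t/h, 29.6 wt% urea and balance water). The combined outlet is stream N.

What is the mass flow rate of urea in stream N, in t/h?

1075 t/h

urea out = urea in = 1320×0.748 + 297×0.296 = 1075.3 t/h.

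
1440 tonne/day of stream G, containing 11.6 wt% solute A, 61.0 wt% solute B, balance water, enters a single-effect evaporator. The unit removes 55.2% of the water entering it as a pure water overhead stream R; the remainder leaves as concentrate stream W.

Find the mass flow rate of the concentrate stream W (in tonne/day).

water entering = 1440×0.274 = 394.56 tonne/day; overhead removed = 0.552×394.56 = 217.8 tonne/day.
Concentrate = 1440 − 217.8 = 1222.2 tonne/day.

1222 tonne/day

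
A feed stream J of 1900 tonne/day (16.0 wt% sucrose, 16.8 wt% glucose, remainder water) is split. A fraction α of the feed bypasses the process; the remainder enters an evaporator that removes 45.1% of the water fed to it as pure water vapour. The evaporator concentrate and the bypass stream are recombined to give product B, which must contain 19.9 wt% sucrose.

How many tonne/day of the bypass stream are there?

671.4 tonne/day

All 1900×0.160 = 304 tonne/day of sucrose reaches B, so B = 304/0.199 = 1527.6 tonne/day and vapour = 372.36 tonne/day.
The evaporator receives (1−α)·1900 of feed at 0.672 water and removes 0.451 of that water:
0.451×0.672×(1−α)×1900 = 372.36
(1−α) = 372.36/575.84 = 0.6466;  α = 0.3534.
Bypass flow = 0.3534×1900 = 671.38 tonne/day.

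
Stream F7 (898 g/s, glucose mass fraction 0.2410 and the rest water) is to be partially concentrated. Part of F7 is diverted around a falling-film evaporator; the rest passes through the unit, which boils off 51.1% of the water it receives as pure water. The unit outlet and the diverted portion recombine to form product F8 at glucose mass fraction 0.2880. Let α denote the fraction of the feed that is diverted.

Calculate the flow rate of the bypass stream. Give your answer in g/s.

All 898×0.241 = 216.42 g/s of glucose reaches F8, so F8 = 216.42/0.288 = 751.45 g/s and vapour = 146.55 g/s.
The evaporator receives (1−α)·898 of feed at 0.759 water and removes 0.511 of that water:
0.511×0.759×(1−α)×898 = 146.55
(1−α) = 146.55/348.29 = 0.4208;  α = 0.5792.
Bypass flow = 0.5792×898 = 520.15 g/s.

520.2 g/s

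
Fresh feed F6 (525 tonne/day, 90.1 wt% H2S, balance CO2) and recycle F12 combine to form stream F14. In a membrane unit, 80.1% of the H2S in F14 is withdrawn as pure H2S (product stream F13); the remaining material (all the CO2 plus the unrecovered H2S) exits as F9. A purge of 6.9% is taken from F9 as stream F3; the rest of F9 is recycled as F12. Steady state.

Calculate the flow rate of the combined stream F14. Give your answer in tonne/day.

CO2 enters only via F6 and leaves only via the purge: 525×0.099 = 0.069×(CO2 in F9), and the membrane unit passes all CO2, so CO2 in F14 = CO2 in F9 = 753.26 tonne/day.
H2S in F14: m_A = 525×0.901 + (1−0.069)·(1−0.801)·m_A, so m_A = 473.03/0.8147 = 580.59 tonne/day.
F14 = 580.59 + 753.26 = 1333.9 tonne/day.

1334 tonne/day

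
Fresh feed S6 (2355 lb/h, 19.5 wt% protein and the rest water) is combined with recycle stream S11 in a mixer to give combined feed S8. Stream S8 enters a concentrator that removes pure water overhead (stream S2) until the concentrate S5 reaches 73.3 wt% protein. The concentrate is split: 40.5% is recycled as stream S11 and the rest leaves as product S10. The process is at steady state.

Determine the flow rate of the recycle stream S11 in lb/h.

Overall protein balance (none leaves overhead): protein in fresh feed = protein in product, i.e. 2355×0.195 = (1−0.405)·S5·0.733.
S5 = 459.23/(0.733×0.595) = 1052.9 lb/h.
Recycle S11 = 0.405×1052.9 = 426.44 lb/h.

426.4 lb/h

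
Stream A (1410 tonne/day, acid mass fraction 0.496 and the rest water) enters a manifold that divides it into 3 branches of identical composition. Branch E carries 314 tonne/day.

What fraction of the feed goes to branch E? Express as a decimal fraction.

Fraction to E = 314/1410 = 0.2227.

0.223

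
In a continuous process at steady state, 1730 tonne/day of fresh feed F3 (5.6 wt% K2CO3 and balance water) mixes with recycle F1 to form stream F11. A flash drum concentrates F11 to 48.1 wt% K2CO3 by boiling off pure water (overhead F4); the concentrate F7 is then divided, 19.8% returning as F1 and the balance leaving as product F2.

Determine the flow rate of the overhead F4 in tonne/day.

Overall K2CO3 balance (none leaves overhead): K2CO3 in fresh feed = K2CO3 in product, i.e. 1730×0.056 = (1−0.198)·F7·0.481.
F7 = 96.88/(0.481×0.802) = 251.14 tonne/day.
Recycle F1 = 0.198×251.14 = 49.726 tonne/day.
Combined feed F11 = 1730 + 49.726 = 1779.7 tonne/day.
Overhead F4 = F11 − F7 = 1779.7 − 251.14 = 1528.6 tonne/day.

1529 tonne/day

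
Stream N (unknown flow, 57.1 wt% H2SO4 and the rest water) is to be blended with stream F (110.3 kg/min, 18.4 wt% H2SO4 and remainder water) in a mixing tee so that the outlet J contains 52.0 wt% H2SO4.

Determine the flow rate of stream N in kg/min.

Let N be the unknown flow. Total out = 110.3 + N.
H2SO4 balance: 20.295 + 0.571·N = 0.520·(110.3 + N)
(0.571 − 0.520)·N = 0.520×110.3 − 20.295 = 37.061
N = 37.061 / 0.051 = 726.68 kg/min

726.7 kg/min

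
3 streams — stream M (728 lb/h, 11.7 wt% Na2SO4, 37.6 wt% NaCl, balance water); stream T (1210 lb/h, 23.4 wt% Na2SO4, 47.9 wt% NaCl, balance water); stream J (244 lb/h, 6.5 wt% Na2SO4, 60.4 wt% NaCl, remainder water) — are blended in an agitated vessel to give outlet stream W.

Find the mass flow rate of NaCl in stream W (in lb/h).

1001 lb/h

NaCl out = NaCl in = 728×0.376 + 1210×0.479 + 244×0.604 = 1000.7 lb/h.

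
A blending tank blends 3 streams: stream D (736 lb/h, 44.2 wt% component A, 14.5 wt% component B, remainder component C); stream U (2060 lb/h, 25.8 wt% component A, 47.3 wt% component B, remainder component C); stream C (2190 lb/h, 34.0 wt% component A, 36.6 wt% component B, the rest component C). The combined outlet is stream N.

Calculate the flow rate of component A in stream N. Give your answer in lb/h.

component A out = component A in = 736×0.442 + 2060×0.258 + 2190×0.340 = 1601.4 lb/h.

1601 lb/h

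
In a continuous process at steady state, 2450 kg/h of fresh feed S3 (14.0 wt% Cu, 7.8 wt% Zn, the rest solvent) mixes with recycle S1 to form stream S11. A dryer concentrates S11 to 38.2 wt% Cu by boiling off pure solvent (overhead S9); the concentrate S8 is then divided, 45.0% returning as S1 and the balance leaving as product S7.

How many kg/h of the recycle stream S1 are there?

734.7 kg/h

Overall Cu balance (none leaves overhead): Cu in fresh feed = Cu in product, i.e. 2450×0.140 = (1−0.450)·S8·0.382.
S8 = 343/(0.382×0.550) = 1632.6 kg/h.
Recycle S1 = 0.450×1632.6 = 734.65 kg/h.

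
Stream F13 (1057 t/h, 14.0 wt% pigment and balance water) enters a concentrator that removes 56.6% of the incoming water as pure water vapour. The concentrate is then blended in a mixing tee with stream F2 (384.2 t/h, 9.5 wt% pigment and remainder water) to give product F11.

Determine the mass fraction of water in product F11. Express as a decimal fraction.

0.801

Vapour removed = 0.566×0.860×1057 = 514.51 t/h; concentrate = 542.49 t/h.
water reaching the mixer = 394.51 (from concentrate) + 384.2×0.905 = 742.22 t/h.
Product flow = 542.49 + 384.2 = 926.69 t/h; water fraction = 0.801.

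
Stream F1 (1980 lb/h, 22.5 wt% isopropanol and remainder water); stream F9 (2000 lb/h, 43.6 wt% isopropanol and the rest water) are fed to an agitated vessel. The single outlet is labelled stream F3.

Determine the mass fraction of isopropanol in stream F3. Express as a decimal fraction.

Total flow out = 1980 + 2000 = 3980 lb/h.
isopropanol in = 1980×0.225 + 2000×0.436 = 1317.5 lb/h.
isopropanol mass fraction in F3 = 1317.5/3980 = 0.3310.

0.3310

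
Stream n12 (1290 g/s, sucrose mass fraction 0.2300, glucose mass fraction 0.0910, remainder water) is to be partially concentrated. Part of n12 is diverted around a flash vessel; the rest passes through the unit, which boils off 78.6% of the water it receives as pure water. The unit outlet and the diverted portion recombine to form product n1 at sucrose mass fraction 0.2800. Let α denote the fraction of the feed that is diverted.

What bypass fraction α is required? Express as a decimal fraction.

All 1290×0.230 = 296.7 g/s of sucrose reaches n1, so n1 = 296.7/0.280 = 1059.6 g/s and vapour = 230.36 g/s.
The evaporator receives (1−α)·1290 of feed at 0.679 water and removes 0.786 of that water:
0.786×0.679×(1−α)×1290 = 230.36
(1−α) = 230.36/688.47 = 0.3346;  α = 0.6654.

0.665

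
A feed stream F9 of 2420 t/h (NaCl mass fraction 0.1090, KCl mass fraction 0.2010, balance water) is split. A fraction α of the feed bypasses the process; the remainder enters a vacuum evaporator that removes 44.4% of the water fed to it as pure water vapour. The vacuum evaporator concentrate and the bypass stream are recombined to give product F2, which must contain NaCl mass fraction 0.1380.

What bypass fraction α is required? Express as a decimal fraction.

0.314

All 2420×0.109 = 263.78 t/h of NaCl reaches F2, so F2 = 263.78/0.138 = 1911.4 t/h and vapour = 508.55 t/h.
The evaporator receives (1−α)·2420 of feed at 0.690 water and removes 0.444 of that water:
0.444×0.690×(1−α)×2420 = 508.55
(1−α) = 508.55/741.39 = 0.6859;  α = 0.3141.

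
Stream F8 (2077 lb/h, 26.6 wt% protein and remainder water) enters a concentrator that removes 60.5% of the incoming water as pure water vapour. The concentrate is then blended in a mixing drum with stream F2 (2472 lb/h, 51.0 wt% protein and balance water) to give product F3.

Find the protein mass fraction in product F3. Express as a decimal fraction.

0.5000

Vapour removed = 0.605×0.734×2077 = 922.33 lb/h; concentrate = 1154.7 lb/h.
protein reaching the mixer = 552.48 (from concentrate) + 2472×0.510 = 1813.2 lb/h.
Product flow = 1154.7 + 2472 = 3626.7 lb/h; protein fraction = 0.5000.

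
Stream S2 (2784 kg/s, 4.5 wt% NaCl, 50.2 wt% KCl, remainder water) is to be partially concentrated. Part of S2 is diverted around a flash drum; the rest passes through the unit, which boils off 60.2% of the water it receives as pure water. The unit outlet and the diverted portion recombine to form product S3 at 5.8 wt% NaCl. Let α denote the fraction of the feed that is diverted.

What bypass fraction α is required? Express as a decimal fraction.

0.178

All 2784×0.045 = 125.28 kg/s of NaCl reaches S3, so S3 = 125.28/0.058 = 2160 kg/s and vapour = 624 kg/s.
The evaporator receives (1−α)·2784 of feed at 0.453 water and removes 0.602 of that water:
0.602×0.453×(1−α)×2784 = 624
(1−α) = 624/759.21 = 0.8219;  α = 0.1781.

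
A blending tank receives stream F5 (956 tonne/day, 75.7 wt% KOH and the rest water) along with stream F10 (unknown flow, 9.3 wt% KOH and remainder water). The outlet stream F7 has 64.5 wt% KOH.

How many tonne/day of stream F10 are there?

194 tonne/day

Let F10 be the unknown flow. Total out = 956 + F10.
KOH balance: 723.69 + 0.093·F10 = 0.645·(956 + F10)
(0.093 − 0.645)·F10 = 0.645×956 − 723.69 = -107.07
F10 = -107.07 / -0.552 = 193.97 tonne/day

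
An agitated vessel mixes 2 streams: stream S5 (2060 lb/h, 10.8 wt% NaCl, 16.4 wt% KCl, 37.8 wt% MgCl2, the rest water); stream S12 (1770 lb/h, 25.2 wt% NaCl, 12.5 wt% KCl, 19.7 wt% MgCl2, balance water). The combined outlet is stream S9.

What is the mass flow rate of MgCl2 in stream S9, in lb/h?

MgCl2 out = MgCl2 in = 2060×0.378 + 1770×0.197 = 1127.4 lb/h.

1127 lb/h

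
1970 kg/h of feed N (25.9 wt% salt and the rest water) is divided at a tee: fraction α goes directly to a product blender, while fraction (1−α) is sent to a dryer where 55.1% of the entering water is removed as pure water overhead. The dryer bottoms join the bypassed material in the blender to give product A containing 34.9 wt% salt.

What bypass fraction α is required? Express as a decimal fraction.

All 1970×0.259 = 510.23 kg/h of salt reaches A, so A = 510.23/0.349 = 1462 kg/h and vapour = 508.02 kg/h.
The evaporator receives (1−α)·1970 of feed at 0.741 water and removes 0.551 of that water:
0.551×0.741×(1−α)×1970 = 508.02
(1−α) = 508.02/804.33 = 0.6316;  α = 0.3684.

0.368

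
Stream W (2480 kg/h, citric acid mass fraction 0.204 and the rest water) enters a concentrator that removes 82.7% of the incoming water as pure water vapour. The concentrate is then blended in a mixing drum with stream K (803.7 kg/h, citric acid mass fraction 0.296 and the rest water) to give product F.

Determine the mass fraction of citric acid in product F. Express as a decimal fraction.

0.450

Vapour removed = 0.827×0.796×2480 = 1632.6 kg/h; concentrate = 847.44 kg/h.
citric acid reaching the mixer = 505.92 (from concentrate) + 803.7×0.296 = 743.82 kg/h.
Product flow = 847.44 + 803.7 = 1651.1 kg/h; citric acid fraction = 0.450.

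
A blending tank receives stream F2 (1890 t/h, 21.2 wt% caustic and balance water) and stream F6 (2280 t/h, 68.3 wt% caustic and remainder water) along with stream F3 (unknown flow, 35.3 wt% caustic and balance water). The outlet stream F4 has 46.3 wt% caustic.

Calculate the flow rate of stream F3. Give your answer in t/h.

Let F3 be the unknown flow. Total out = 4170 + F3.
caustic balance: 1957.9 + 0.353·F3 = 0.463·(4170 + F3)
(0.353 − 0.463)·F3 = 0.463×4170 − 1957.9 = -27.21
F3 = -27.21 / -0.110 = 247.36 t/h

247.4 t/h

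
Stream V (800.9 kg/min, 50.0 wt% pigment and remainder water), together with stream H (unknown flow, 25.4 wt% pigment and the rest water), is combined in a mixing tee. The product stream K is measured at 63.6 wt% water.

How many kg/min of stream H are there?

990.2 kg/min

Let H be the unknown flow. Total out = 800.9 + H.
water balance: 400.45 + 0.746·H = 0.636·(800.9 + H)
(0.746 − 0.636)·H = 0.636×800.9 − 400.45 = 108.92
H = 108.92 / 0.110 = 990.2 kg/min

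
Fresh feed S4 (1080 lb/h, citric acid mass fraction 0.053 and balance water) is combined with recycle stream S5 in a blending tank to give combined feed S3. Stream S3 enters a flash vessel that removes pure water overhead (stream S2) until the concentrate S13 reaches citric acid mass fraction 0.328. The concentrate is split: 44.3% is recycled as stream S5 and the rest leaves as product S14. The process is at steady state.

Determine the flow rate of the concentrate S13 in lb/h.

Overall citric acid balance (none leaves overhead): citric acid in fresh feed = citric acid in product, i.e. 1080×0.053 = (1−0.443)·S13·0.328.
S13 = 57.24/(0.328×0.557) = 313.31 lb/h.

313.3 lb/h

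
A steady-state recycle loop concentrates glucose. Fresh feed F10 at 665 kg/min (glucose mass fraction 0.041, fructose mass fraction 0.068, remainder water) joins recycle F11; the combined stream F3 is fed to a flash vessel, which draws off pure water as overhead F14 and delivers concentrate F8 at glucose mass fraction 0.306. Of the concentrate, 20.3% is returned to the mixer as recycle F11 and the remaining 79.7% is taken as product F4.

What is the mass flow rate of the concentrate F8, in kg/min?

111.8 kg/min

Overall glucose balance (none leaves overhead): glucose in fresh feed = glucose in product, i.e. 665×0.041 = (1−0.203)·F8·0.306.
F8 = 27.265/(0.306×0.797) = 111.8 kg/min.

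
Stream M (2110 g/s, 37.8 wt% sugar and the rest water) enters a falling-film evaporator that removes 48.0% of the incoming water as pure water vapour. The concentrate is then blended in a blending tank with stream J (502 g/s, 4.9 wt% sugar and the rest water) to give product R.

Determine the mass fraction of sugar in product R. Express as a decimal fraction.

0.4148

Vapour removed = 0.480×0.622×2110 = 629.96 g/s; concentrate = 1480 g/s.
sugar reaching the mixer = 797.58 (from concentrate) + 502×0.049 = 822.18 g/s.
Product flow = 1480 + 502 = 1982 g/s; sugar fraction = 0.4148.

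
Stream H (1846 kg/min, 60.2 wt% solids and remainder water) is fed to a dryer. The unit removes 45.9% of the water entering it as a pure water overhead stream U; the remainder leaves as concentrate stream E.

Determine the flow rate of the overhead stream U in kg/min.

water entering = 1846×0.398 = 734.71 kg/min; overhead removed = 0.459×734.71 = 337.23 kg/min.

337.2 kg/min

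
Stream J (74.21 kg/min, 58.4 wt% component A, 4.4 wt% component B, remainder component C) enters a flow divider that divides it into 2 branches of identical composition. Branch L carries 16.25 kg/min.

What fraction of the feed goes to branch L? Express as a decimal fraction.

Fraction to L = 16.25/74.21 = 0.2190.

0.219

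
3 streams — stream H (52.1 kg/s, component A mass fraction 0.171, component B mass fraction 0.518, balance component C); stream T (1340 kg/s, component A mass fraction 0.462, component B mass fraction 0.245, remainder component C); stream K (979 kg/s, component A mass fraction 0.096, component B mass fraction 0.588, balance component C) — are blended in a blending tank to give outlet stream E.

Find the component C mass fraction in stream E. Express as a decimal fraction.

0.303

Total flow out = 52.1 + 1340 + 979 = 2371.1 kg/s.
component C in = 52.1×0.311 + 1340×0.293 + 979×0.316 = 718.19 kg/s.
component C mass fraction in E = 718.19/2371.1 = 0.303.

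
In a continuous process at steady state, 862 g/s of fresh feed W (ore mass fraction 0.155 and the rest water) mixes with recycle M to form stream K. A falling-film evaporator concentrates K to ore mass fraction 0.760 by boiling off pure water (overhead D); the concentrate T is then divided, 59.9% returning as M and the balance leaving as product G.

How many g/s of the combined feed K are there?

1125 g/s

Overall ore balance (none leaves overhead): ore in fresh feed = ore in product, i.e. 862×0.155 = (1−0.599)·T·0.760.
T = 133.61/(0.760×0.401) = 438.41 g/s.
Recycle M = 0.599×438.41 = 262.61 g/s.
Combined feed K = 862 + 262.61 = 1124.6 g/s.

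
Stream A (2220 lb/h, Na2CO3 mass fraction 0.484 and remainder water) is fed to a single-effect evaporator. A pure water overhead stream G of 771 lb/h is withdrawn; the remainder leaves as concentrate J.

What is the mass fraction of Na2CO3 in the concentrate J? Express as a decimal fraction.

0.742

Na2CO3 is not removed: 2220×0.484 = 1074.5 lb/h of Na2CO3 enters J.
Concentrate = 2220 − 771 = 1449 lb/h.
Mass fraction = 1074.5/1449 = 0.742.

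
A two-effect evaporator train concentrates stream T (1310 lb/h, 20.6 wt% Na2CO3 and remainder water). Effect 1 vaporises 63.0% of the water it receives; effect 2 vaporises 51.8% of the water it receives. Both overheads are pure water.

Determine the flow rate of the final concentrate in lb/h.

455.4 lb/h

water in feed = 1310×0.794 = 1040.1 lb/h.
After stage 1: water left = (1−0.630)×1040.1 = 384.85; stream total = 654.71 lb/h.
After stage 2: water left = (1−0.518)×384.85 = 185.5; final concentrate = 455.36 lb/h.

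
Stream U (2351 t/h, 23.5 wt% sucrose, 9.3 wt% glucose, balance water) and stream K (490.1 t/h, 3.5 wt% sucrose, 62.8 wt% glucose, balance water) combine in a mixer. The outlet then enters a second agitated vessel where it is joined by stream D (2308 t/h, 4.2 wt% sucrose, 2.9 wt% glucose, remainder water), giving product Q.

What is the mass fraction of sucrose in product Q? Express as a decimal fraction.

0.129

Overall, product flow = 5149.1 t/h.
sucrose in = 2351×0.235 + 490.1×0.035 + 2308×0.042 = 666.57 t/h.
sucrose fraction in Q = 0.129.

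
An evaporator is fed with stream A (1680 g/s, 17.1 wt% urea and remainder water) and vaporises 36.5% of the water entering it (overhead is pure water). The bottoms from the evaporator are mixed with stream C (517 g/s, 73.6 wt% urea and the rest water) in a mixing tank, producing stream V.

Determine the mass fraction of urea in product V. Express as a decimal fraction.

Vapour removed = 0.365×0.829×1680 = 508.34 g/s; concentrate = 1171.7 g/s.
urea reaching the mixer = 287.28 (from concentrate) + 517×0.736 = 667.79 g/s.
Product flow = 1171.7 + 517 = 1688.7 g/s; urea fraction = 0.395.

0.395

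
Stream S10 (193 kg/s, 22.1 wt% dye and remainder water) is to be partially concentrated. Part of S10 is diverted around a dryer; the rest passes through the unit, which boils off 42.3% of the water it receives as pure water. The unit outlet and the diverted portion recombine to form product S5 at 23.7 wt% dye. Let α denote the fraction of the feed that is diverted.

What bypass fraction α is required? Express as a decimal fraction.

0.795

All 193×0.221 = 42.653 kg/s of dye reaches S5, so S5 = 42.653/0.237 = 179.97 kg/s and vapour = 13.03 kg/s.
The evaporator receives (1−α)·193 of feed at 0.779 water and removes 0.423 of that water:
0.423×0.779×(1−α)×193 = 13.03
(1−α) = 13.03/63.597 = 0.2049;  α = 0.7951.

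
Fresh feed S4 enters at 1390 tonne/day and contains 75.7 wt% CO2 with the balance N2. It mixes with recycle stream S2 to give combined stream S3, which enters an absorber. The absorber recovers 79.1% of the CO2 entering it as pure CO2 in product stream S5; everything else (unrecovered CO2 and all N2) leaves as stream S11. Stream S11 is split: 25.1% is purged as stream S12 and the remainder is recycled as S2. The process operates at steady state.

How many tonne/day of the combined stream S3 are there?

N2 enters only via S4 and leaves only via the purge: 1390×0.243 = 0.251×(N2 in S11), and the absorber passes all N2, so N2 in S3 = N2 in S11 = 1345.7 tonne/day.
CO2 in S3: m_A = 1390×0.757 + (1−0.251)·(1−0.791)·m_A, so m_A = 1052.2/0.8435 = 1247.5 tonne/day.
S3 = 1247.5 + 1345.7 = 2593.2 tonne/day.

2593 tonne/day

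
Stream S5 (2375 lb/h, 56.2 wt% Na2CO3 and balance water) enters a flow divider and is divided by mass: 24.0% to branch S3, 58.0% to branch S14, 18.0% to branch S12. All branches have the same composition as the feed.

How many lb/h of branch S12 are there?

Branch S12 flow = 0.180×2375 = 427.5 lb/h.

427.5 lb/h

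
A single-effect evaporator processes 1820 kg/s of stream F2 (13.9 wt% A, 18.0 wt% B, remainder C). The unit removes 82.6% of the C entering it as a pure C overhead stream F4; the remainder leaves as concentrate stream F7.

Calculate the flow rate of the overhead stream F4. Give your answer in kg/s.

1024 kg/s

C entering = 1820×0.681 = 1239.4 kg/s; overhead removed = 0.826×1239.4 = 1023.8 kg/s.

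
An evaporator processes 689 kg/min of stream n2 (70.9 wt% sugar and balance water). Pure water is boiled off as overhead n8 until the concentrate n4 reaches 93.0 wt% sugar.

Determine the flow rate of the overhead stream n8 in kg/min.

sugar is conserved: 689×0.709 = 488.5 kg/min all reports to the concentrate.
Concentrate = 488.5/(target fraction) = 525.27 kg/min.
Overhead = 689 − 525.27 = 163.73 kg/min.

163.7 kg/min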